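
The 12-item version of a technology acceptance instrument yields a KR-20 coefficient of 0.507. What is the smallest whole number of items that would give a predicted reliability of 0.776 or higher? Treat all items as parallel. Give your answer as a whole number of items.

41

Spearman-Brown solved for the length factor n:
n = r*(1 − r) / [ r (1 − r*) ]
n = [0.776 × 0.493] / [0.507 × 0.224]
  = 0.382568 / 0.113568 = 3.3686
So the test needs 3.3686 × 12 ≈ 40.42 items; rounding up, 41.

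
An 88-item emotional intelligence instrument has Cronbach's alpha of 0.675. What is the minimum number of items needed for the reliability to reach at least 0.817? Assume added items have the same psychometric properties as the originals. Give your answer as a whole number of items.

n = 0.817(1 − 0.675) / [0.675(1 − 0.817)]
  = 0.265525 / 0.123525 = 2.1496
So the test needs 2.1496 × 88 ≈ 189.16 items; rounding up, 190.

190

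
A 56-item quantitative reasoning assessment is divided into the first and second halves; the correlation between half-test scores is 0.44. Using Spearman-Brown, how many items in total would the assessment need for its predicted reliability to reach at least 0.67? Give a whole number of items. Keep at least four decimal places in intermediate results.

r_full = 2(0.44)/(1 + 0.44) = 0.6111
n = r_tgt(1 − r_full) / [r_full(1 − r_tgt)] = 0.67 × 0.3889 / (0.6111 × 0.33) ≈ 1.2921
Required items = 1.2921 × 56 = 72.36, so 73 items.

73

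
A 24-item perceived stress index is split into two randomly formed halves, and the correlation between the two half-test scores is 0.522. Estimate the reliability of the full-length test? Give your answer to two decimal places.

r_full = 2(0.522) / (1 + 0.522)
r_full = 1.0440 / 1.5220 ≈ 0.6859

0.69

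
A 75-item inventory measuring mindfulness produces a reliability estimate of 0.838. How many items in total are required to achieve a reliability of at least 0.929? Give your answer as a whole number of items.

Spearman-Brown solved for the length factor n:
n = r_target (1 − r_old) / [ r_old (1 − r_target) ]
n = 0.929 × (1 − 0.838) / [ 0.838 × (1 − 0.929) ]
n = 0.150498 / 0.059498 ≈ 2.5295
So the test needs 2.5295 × 75 ≈ 189.71 items; rounding up, 190.

190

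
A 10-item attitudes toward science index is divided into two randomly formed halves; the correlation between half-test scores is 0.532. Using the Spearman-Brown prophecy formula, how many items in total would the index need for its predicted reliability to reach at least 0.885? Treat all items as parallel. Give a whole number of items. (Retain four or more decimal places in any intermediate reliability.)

34

r_full = 2(0.532)/(1 + 0.532) = 0.6945
Solve Spearman-Brown for n: n = 0.885(1 − 0.6945) / [0.6945(1 − 0.885)] = 3.3852
Required items = 3.3852 × 10 = 33.85, so 34 items.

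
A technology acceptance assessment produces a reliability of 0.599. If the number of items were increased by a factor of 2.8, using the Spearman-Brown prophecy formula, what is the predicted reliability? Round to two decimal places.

Spearman-Brown: r_new = n·r / (1 + (n − 1)·r)
r_new = 2.8·0.599 / [1 + (2.8 − 1)·0.599]
     = 1.6772 / 2.0782 = 0.8070

0.81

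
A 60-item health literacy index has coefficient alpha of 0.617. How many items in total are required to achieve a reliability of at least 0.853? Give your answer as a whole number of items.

217

n = 0.853(1 − 0.617) / [0.617(1 − 0.853)]
n = 0.326699 / 0.090699 ≈ 3.6020
So the test needs 3.6020 × 60 ≈ 216.12 items; rounding up, 217.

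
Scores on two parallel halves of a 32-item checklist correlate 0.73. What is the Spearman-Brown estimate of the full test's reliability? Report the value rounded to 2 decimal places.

r_full = 2r_hh / (1 + r_hh) = 2 × 0.73 / (1 + 0.73)
r_full = 1.4600 / 1.7300 ≈ 0.8439

0.84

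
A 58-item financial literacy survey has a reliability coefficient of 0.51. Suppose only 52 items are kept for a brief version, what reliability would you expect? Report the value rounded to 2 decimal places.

n = 52/58 = 0.8966
r_new = 0.8966·0.51 / [1 + (0.8966 − 1)·0.51]
r_new = 0.4573 / 0.9473 ≈ 0.4827

0.48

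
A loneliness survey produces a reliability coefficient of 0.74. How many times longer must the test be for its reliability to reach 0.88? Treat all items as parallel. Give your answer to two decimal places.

n = 0.88 × (1 − 0.74) / [ 0.74 × (1 − 0.88) ]
n = 0.2288 / 0.0888 ≈ 2.5766

2.58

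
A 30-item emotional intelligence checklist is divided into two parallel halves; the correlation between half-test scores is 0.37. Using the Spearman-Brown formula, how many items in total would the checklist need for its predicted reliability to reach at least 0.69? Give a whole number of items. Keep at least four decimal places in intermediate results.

57

r_full = 2(0.37)/(1 + 0.37) = 0.5401
Solve Spearman-Brown for n: n = 0.69(1 − 0.5401) / [0.5401(1 − 0.69)] = 1.8953
Items = 1.8953 × 30 ≈ 56.86 → 57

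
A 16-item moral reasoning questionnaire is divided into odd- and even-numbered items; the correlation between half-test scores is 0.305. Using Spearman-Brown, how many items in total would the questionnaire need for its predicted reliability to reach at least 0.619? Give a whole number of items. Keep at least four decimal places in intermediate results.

30

Corrected full-test reliability: r_full = 2 × 0.305 / (1 + 0.305) ≈ 0.4674
n = r_tgt(1 − r_full) / [r_full(1 − r_tgt)] = 0.619 × 0.5326 / (0.4674 × 0.381) ≈ 1.8513
Required items = 1.8513 × 16 = 29.62, so 30 items.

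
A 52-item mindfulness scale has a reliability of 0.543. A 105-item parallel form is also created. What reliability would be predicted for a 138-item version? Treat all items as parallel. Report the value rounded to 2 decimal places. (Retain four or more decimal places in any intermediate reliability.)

0.76

The 105-item form is not needed; work directly from the 52-item form with n = 138/52 = 2.6538.
r_{138} = n·r / (1 + (n − 1)·r) = 1.4410 / 1.8980 ≈ 0.7592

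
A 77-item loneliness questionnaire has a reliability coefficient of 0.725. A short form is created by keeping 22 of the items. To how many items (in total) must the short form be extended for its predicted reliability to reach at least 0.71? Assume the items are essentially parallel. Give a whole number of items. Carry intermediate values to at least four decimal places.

First, r for the 22-item form: n = 22/77 = 0.2857, so r_22 = 0.2857·0.725/(1 + (0.2857 − 1)·0.725) = 0.4296
Then solve for n' with r_old = 0.4296, r_target = 0.71: n' = 0.71(1 − 0.4296)/[0.4296(1 − 0.71)] = 3.2507
Total items = 3.2507 × 22 = 71.52, rounded up to 72.

72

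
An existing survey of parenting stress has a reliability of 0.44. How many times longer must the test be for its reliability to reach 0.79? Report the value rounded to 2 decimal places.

4.79

n = 0.79 × (1 − 0.44) / [ 0.44 × (1 − 0.79) ]
  = 0.4424 / 0.0924 = 4.7879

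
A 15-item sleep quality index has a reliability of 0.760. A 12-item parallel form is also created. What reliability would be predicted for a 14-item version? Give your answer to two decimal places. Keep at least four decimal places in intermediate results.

Only the ratio of lengths matters: n = 14/15 = 0.9333
r_{14} = n·r / (1 + (n − 1)·r) = 0.7093 / 0.9493 ≈ 0.7472

0.75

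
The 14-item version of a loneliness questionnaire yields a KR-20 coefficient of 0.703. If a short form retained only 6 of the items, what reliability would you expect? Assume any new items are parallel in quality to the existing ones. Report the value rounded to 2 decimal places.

Length ratio n = 6/14 = 0.4286
r_new = 0.4286·0.703 / [1 + (0.4286 − 1)·0.703]
     = 0.3013 / 0.5983 = 0.5036

0.50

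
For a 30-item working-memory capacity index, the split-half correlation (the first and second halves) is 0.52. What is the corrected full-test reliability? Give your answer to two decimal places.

0.68

Each half is half the length of the full test, so the full test is n = 2 times a half.
r_full = 2r_hh / (1 + r_hh) = 2 × 0.52 / (1 + 0.52)
       = 1.0400 / 1.5200 = 0.6842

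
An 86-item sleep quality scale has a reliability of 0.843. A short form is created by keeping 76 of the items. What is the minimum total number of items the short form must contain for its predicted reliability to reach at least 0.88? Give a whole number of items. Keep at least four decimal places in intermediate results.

First, r for the 76-item form: n = 76/86 = 0.8837, so r_76 = 0.8837·0.843/(1 + (0.8837 − 1)·0.843) = 0.8259
Length factor from the short form to reach 0.88: n' = 0.88(1 − 0.8259) / [0.8259(1 − 0.88)] ≈ 1.5459
Total items = 1.5459 × 76 = 117.49, rounded up to 118.

118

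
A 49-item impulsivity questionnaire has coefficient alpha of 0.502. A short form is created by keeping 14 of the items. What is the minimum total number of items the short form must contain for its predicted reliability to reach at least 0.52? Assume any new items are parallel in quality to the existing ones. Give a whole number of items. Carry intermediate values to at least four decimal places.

First, r for the 14-item form: n = 14/49 = 0.2857, so r_14 = 0.2857·0.502/(1 + (0.2857 − 1)·0.502) = 0.2236
Then solve for n' with r_old = 0.2236, r_target = 0.52: n' = 0.52(1 − 0.2236)/[0.2236(1 − 0.52)] = 3.7616
Items = 3.7616 × 14 ≈ 52.66 → 53

53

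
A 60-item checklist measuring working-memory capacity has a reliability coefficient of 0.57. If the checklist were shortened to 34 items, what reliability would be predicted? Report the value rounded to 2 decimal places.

0.43

The new length is 34/60 = 0.5667 times the old.
r_new = 0.5667·0.57 / [1 + (0.5667 − 1)·0.57]
     = 0.3230 / 0.7530 = 0.4290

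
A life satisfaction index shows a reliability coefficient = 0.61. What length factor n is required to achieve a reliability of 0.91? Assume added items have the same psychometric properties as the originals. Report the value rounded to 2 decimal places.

n = 0.91 × (1 − 0.61) / [ 0.61 × (1 − 0.91) ]
  = 0.3549 / 0.0549 = 6.4645

6.46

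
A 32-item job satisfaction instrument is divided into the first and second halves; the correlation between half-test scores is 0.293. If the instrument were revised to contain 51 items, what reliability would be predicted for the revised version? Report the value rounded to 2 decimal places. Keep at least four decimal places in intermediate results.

Full-test reliability from the split-half r: r_full = 2(0.293)/(1 + 0.293) = 0.4532
Length factor from 32 to 51 items: n = 51/32 = 1.5938
r_new = n·r_full / (1 + (n − 1)·r_full) = 0.7223 / 1.2691 ≈ 0.5691

0.57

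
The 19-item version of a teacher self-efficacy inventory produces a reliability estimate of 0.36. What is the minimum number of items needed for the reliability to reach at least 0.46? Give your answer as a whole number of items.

29

Invert Spearman-Brown to solve for n:
n = r_target (1 − r_old) / [ r_old (1 − r_target) ]
n = 0.46 × (1 − 0.36) / [ 0.36 × (1 − 0.46) ]
  = 0.2944 / 0.1944 = 1.5144
Items needed = n × 19 = 1.5144 × 19 ≈ 28.77 → round up to 29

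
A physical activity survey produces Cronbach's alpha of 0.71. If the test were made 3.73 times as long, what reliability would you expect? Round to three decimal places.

0.901

Apply the Spearman-Brown prophecy formula, r' = nr / [1 + (n − 1)r]:
r_new = 3.73·0.71 / [1 + (3.73 − 1)·0.71]
r_new = 2.6483 / 2.9383 ≈ 0.9013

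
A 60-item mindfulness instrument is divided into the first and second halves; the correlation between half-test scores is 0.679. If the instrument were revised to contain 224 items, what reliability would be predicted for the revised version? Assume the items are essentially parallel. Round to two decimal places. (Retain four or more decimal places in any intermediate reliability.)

0.94

First correct the split-half correlation to full-test reliability: r_full = 2 × 0.679 / (1 + 0.679) ≈ 0.8088
Then adjust to 224 items: n = 224/60 = 3.7333
r_new = n·r_full / (1 + (n − 1)·r_full) = 3.0195 / 3.2107 ≈ 0.9404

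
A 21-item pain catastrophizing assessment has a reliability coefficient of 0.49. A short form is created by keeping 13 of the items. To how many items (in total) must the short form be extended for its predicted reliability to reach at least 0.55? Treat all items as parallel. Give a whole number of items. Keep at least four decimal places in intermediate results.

27

Short-form reliability: n = 13/21 = 0.6190; r_13 = n·r/(1+(n−1)r) ≈ 0.3729
Then solve for n' with r_old = 0.3729, r_target = 0.55: n' = 0.55(1 − 0.3729)/[0.3729(1 − 0.55)] = 2.0554
Total items = 2.0554 × 13 = 26.72, rounded up to 27.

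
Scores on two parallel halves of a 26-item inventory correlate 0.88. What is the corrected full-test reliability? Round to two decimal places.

0.94

Each half is half the length of the full test, so the full test is n = 2 times a half.
r_full = 2(0.88) / (1 + 0.88)
       = 1.7600 / 1.8800 = 0.9362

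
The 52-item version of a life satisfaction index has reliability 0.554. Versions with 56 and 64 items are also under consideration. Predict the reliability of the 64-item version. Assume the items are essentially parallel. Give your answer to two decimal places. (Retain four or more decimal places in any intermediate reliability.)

Only the ratio of lengths matters: n = 64/52 = 1.2308
r_{64} = n·r / (1 + (n − 1)·r) = 0.6819 / 1.1279 ≈ 0.6046

0.60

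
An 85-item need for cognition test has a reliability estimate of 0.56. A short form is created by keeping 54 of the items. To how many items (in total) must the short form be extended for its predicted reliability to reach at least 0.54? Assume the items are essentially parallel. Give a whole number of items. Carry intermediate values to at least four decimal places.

First, r for the 54-item form: n = 54/85 = 0.6353, so r_54 = 0.6353·0.56/(1 + (0.6353 − 1)·0.56) = 0.4471
Then solve for n' with r_old = 0.4471, r_target = 0.54: n' = 0.54(1 − 0.4471)/[0.4471(1 − 0.54)] = 1.4517
Total items = 1.4517 × 54 = 78.39, rounded up to 79.

79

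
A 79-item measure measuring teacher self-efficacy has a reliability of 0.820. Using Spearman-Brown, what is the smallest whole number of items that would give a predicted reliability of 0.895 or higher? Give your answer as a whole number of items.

148

Spearman-Brown solved for the length factor n:
n = r_target (1 − r_old) / [ r_old (1 − r_target) ]
n = [0.895 × 0.180] / [0.820 × 0.105]
n = 0.161100 / 0.086100 ≈ 1.8711
1.8711 × 79 = 147.82 → 148 items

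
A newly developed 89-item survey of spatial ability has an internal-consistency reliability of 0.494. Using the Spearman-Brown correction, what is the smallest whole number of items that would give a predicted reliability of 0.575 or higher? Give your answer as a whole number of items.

Rearranging the Spearman-Brown formula for n,
n = r_target (1 − r_old) / [ r_old (1 − r_target) ]
n = 0.575 × (1 − 0.494) / [ 0.494 × (1 − 0.575) ]
n = 0.290950 / 0.209950 ≈ 1.3858
1.3858 × 89 = 123.34 → 124 items

124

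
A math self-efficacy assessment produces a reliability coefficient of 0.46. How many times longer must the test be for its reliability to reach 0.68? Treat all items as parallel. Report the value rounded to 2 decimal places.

2.49

n = 0.68 × (1 − 0.46) / [ 0.46 × (1 − 0.68) ]
n = 0.3672 / 0.1472 ≈ 2.4946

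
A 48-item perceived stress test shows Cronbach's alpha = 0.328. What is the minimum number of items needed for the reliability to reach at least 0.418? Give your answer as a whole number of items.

n = 0.418(1 − 0.328) / [0.328(1 − 0.418)]
n = 0.280896 / 0.190896 ≈ 1.4715
Items needed = n × 48 = 1.4715 × 48 ≈ 70.63 → round up to 71

71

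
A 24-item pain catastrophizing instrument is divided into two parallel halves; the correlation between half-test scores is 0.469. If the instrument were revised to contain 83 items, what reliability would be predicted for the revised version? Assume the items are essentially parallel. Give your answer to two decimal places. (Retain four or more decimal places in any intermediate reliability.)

Full-test reliability from the split-half r: r_full = 2(0.469)/(1 + 0.469) = 0.6385
Length factor from 24 to 83 items: n = 83/24 = 3.4583
r_new = n·r_full / (1 + (n − 1)·r_full) = 2.2081 / 2.5696 ≈ 0.8593

0.86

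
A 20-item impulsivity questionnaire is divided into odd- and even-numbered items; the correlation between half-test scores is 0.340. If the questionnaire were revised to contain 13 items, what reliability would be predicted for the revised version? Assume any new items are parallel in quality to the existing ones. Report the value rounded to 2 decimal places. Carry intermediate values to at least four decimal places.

First correct the split-half correlation to full-test reliability: r_full = 2 × 0.340 / (1 + 0.340) ≈ 0.5075
Then adjust to 13 items: n = 13/20 = 0.6500
r_new = n·r_full / (1 + (n − 1)·r_full) = 0.3299 / 0.8224 ≈ 0.4011

0.40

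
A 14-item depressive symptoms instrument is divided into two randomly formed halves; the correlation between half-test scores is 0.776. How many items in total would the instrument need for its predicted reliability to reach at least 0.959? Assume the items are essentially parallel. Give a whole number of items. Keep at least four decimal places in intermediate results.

48

r_full = 2(0.776)/(1 + 0.776) = 0.8739
n = r_tgt(1 − r_full) / [r_full(1 − r_tgt)] = 0.959 × 0.1261 / (0.8739 × 0.041) ≈ 3.3751
Required items = 3.3751 × 14 = 47.25, so 48 items.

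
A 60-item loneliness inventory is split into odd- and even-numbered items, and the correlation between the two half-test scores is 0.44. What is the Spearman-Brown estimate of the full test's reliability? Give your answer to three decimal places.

Each half is half the length of the full test, so the full test is n = 2 times a half.
r_full = 2(0.44) / (1 + 0.44)
       = 0.8800 / 1.4400 = 0.6111

0.611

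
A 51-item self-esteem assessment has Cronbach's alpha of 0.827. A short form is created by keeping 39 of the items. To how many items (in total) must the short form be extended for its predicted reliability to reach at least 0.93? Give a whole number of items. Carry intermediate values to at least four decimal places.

142

First, r for the 39-item form: n = 39/51 = 0.7647, so r_39 = 0.7647·0.827/(1 + (0.7647 − 1)·0.827) = 0.7852
Then solve for n' with r_old = 0.7852, r_target = 0.93: n' = 0.93(1 − 0.7852)/[0.7852(1 − 0.93)] = 3.6345
Items = 3.6345 × 39 ≈ 141.75 → 142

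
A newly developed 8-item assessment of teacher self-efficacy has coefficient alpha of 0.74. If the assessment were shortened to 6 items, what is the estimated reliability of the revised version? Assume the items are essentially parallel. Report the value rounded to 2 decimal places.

0.68

n = 6/8 = 0.75
r_new = 0.75·0.74 / [1 + (0.75 − 1)·0.74]
r_new = 0.5550 / 0.8150 ≈ 0.6810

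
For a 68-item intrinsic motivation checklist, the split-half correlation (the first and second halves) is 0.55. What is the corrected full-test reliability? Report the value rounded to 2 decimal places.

0.71

Each half is half the length of the full test, so the full test is n = 2 times a half.
r_full = 2r_hh / (1 + r_hh) = 2 × 0.55 / (1 + 0.55)
       = 1.1000 / 1.5500 = 0.7097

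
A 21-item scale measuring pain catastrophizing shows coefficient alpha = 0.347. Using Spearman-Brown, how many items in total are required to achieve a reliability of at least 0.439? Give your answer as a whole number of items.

31

Spearman-Brown solved for the length factor n:
n = r_target (1 − r_old) / [ r_old (1 − r_target) ]
n = 0.439 × (1 − 0.347) / [ 0.347 × (1 − 0.439) ]
  = 0.286667 / 0.194667 = 1.4726
1.4726 × 21 = 30.92 → 31 items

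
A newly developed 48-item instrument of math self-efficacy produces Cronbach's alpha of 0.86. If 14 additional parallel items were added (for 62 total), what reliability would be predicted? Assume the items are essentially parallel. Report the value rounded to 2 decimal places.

n = 62/48 = 1.2917
r_new = 1.2917·0.86 / [1 + (1.2917 − 1)·0.86]
r_new = 1.1109 / 1.2509 ≈ 0.8881

0.89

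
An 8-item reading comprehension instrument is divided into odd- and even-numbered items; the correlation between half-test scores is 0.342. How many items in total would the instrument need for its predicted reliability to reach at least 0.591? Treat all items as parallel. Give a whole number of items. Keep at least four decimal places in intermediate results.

12

r_full = 2(0.342)/(1 + 0.342) = 0.5097
Solve Spearman-Brown for n: n = 0.591(1 − 0.5097) / [0.5097(1 − 0.591)] = 1.3900
Required items = 1.3900 × 8 = 11.12, so 12 items.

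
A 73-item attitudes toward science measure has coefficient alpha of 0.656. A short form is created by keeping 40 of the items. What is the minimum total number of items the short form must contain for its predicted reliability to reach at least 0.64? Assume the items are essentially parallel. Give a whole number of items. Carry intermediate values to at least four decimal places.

69

Short-form reliability: n = 40/73 = 0.5479; r_40 = n·r/(1+(n−1)r) ≈ 0.5110
Then solve for n' with r_old = 0.5110, r_target = 0.64: n' = 0.64(1 − 0.5110)/[0.5110(1 − 0.64)] = 1.7012
Total items = 1.7012 × 40 = 68.05, rounded up to 69.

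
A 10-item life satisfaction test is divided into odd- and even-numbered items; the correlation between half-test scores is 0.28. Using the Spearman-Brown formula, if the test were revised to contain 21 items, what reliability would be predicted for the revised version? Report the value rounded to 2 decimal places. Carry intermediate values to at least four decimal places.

Spearman-Brown correction (n = 2): r_full = 2·0.28/(1 + 0.28) = 0.4375
Then adjust to 21 items: n = 21/10 = 2.1000
r_new = n·r_full / (1 + (n − 1)·r_full) = 0.9188 / 1.4813 ≈ 0.6203

0.62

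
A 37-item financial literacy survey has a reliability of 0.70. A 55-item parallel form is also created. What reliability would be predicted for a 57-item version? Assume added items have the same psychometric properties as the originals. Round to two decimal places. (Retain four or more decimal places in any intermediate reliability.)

Only the ratio of lengths matters: n = 57/37 = 1.5405
r_{57} = n·r / (1 + (n − 1)·r) = 1.0783 / 1.3783 ≈ 0.7823

0.78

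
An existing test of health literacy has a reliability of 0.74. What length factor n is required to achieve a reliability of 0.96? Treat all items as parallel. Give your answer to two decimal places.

n = 0.96 × (1 − 0.74) / [ 0.74 × (1 − 0.96) ]
  = 0.2496 / 0.0296 = 8.4324

8.43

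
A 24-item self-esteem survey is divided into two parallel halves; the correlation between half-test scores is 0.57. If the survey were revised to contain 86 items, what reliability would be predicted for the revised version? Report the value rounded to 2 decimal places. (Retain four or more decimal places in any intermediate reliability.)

0.90

First correct the split-half correlation to full-test reliability: r_full = 2 × 0.57 / (1 + 0.57) ≈ 0.7261
Then adjust to 86 items: n = 86/24 = 3.5833
r_new = n·r_full / (1 + (n − 1)·r_full) = 2.6018 / 2.8757 ≈ 0.9048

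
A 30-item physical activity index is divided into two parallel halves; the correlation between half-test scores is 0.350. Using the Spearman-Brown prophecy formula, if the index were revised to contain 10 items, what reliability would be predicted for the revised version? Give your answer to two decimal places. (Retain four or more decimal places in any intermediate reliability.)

First correct the split-half correlation to full-test reliability: r_full = 2 × 0.350 / (1 + 0.350) ≈ 0.5185
Then adjust to 10 items: n = 10/30 = 0.3333
r_new = n·r_full / (1 + (n − 1)·r_full) = 0.1728 / 0.6543 ≈ 0.2641

0.26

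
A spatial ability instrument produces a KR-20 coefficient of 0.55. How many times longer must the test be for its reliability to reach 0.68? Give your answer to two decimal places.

1.74

Spearman-Brown solved for the length factor n:
n = r*(1 − r) / [ r (1 − r*) ]
n = 0.68 × (1 − 0.55) / [ 0.55 × (1 − 0.68) ]
  = 0.3060 / 0.1760 = 1.7386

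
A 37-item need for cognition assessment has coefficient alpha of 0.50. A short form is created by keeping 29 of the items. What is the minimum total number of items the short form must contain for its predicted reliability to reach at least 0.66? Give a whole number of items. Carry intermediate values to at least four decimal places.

First, r for the 29-item form: n = 29/37 = 0.7838, so r_29 = 0.7838·0.50/(1 + (0.7838 − 1)·0.50) = 0.4394
Length factor from the short form to reach 0.66: n' = 0.66(1 − 0.4394) / [0.4394(1 − 0.66)] ≈ 2.4766
Total items = 2.4766 × 29 = 71.82, rounded up to 72.

72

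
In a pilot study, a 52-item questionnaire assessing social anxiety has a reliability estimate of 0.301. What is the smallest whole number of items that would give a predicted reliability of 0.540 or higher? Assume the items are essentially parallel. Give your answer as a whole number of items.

n = 0.540(1 − 0.301) / [0.301(1 − 0.540)]
n = 0.377460 / 0.138460 ≈ 2.7261
Items needed = n × 52 = 2.7261 × 52 ≈ 141.76 → round up to 142

142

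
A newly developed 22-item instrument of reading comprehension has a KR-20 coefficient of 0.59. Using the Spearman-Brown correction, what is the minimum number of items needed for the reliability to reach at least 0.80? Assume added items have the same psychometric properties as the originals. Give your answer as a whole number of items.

62

Invert Spearman-Brown to solve for n:
n = r*(1 − r) / [ r (1 − r*) ]
n = [0.80 × 0.41] / [0.59 × 0.20]
  = 0.3280 / 0.1180 = 2.7797
So the test needs 2.7797 × 22 ≈ 61.15 items; rounding up, 62.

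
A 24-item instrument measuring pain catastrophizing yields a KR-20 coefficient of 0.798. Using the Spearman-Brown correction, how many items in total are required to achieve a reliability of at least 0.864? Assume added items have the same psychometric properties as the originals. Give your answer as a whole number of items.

Invert Spearman-Brown to solve for n:
n = r_target (1 − r_old) / [ r_old (1 − r_target) ]
n = 0.864(1 − 0.798) / [0.798(1 − 0.864)]
  = 0.174528 / 0.108528 = 1.6081
1.6081 × 24 = 38.59 → 39 items

39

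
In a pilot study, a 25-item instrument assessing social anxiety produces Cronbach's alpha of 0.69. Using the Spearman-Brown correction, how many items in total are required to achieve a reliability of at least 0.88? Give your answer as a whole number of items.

83

Rearranging the Spearman-Brown formula for n,
n = r_target (1 − r_old) / [ r_old (1 − r_target) ]
n = [0.88 × 0.31] / [0.69 × 0.12]
n = 0.2728 / 0.0828 ≈ 3.2947
3.2947 × 25 = 82.37 → 83 items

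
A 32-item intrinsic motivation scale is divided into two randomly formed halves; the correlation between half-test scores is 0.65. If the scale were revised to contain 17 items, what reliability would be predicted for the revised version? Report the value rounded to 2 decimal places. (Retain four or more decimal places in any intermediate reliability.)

0.66

Full-test reliability from the split-half r: r_full = 2(0.65)/(1 + 0.65) = 0.7879
Then adjust to 17 items: n = 17/32 = 0.5312
r_new = n·r_full / (1 + (n − 1)·r_full) = 0.4185 / 0.6306 ≈ 0.6637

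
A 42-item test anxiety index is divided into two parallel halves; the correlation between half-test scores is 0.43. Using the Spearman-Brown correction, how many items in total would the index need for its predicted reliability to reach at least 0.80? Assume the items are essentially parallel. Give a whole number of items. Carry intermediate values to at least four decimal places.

112

r_full = 2(0.43)/(1 + 0.43) = 0.6014
Solve Spearman-Brown for n: n = 0.80(1 − 0.6014) / [0.6014(1 − 0.80)] = 2.6511
Required items = 2.6511 × 42 = 111.35, so 112 items.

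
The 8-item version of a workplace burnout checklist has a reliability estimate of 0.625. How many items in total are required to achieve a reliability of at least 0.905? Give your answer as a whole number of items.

46

n = 0.905(1 − 0.625) / [0.625(1 − 0.905)]
  = 0.339375 / 0.059375 = 5.7158
Items needed = n × 8 = 5.7158 × 8 ≈ 45.73 → round up to 46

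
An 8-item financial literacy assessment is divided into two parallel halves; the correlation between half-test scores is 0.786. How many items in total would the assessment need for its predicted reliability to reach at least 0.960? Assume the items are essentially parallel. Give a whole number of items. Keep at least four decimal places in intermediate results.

27

r_full = 2(0.786)/(1 + 0.786) = 0.8802
n = r_tgt(1 − r_full) / [r_full(1 − r_tgt)] = 0.960 × 0.1198 / (0.8802 × 0.040) ≈ 3.2665
Items = 3.2665 × 8 ≈ 26.13 → 27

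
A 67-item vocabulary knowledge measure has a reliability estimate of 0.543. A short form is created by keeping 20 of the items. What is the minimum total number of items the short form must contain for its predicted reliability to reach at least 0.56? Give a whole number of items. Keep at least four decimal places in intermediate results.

First, r for the 20-item form: n = 20/67 = 0.2985, so r_20 = 0.2985·0.543/(1 + (0.2985 − 1)·0.543) = 0.2618
Length factor from the short form to reach 0.56: n' = 0.56(1 − 0.2618) / [0.2618(1 − 0.56)] ≈ 3.5887
Items = 3.5887 × 20 ≈ 71.77 → 72

72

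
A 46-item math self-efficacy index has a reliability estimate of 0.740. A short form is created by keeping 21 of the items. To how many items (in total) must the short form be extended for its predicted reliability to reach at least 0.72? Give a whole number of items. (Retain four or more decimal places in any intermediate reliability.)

42

Short-form reliability: n = 21/46 = 0.4565; r_21 = n·r/(1+(n−1)r) ≈ 0.5651
Then solve for n' with r_old = 0.5651, r_target = 0.72: n' = 0.72(1 − 0.5651)/[0.5651(1 − 0.72)] = 1.9790
Items = 1.9790 × 21 ≈ 41.56 → 42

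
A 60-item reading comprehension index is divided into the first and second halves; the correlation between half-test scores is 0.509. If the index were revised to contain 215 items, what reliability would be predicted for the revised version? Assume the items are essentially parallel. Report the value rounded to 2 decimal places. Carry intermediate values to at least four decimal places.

0.88

First correct the split-half correlation to full-test reliability: r_full = 2 × 0.509 / (1 + 0.509) ≈ 0.6746
Then adjust to 215 items: n = 215/60 = 3.5833
r_new = n·r_full / (1 + (n − 1)·r_full) = 2.4173 / 2.7427 ≈ 0.8814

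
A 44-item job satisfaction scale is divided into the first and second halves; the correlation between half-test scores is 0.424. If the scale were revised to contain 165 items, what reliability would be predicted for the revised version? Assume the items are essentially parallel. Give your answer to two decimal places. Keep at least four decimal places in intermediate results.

0.85

First correct the split-half correlation to full-test reliability: r_full = 2 × 0.424 / (1 + 0.424) ≈ 0.5955
Then adjust to 165 items: n = 165/44 = 3.7500
r_new = n·r_full / (1 + (n − 1)·r_full) = 2.2331 / 2.6376 ≈ 0.8466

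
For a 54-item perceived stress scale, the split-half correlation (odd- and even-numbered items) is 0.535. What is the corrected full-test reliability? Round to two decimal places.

0.70

r_full = 2r_hh / (1 + r_hh) = 2 × 0.535 / (1 + 0.535)
r_full = 1.0700 / 1.5350 ≈ 0.6971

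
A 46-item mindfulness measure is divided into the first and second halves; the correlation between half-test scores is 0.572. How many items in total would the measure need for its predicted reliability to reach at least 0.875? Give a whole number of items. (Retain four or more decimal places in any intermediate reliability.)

Corrected full-test reliability: r_full = 2 × 0.572 / (1 + 0.572) ≈ 0.7277
Solve Spearman-Brown for n: n = 0.875(1 − 0.7277) / [0.7277(1 − 0.875)] = 2.6193
Required items = 2.6193 × 46 = 120.49, so 121 items.

121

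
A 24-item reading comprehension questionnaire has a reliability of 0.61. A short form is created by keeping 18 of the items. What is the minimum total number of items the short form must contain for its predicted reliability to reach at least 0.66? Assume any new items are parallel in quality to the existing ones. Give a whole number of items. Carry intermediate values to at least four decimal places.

First, r for the 18-item form: n = 18/24 = 0.7500, so r_18 = 0.7500·0.61/(1 + (0.7500 − 1)·0.61) = 0.5398
Then solve for n' with r_old = 0.5398, r_target = 0.66: n' = 0.66(1 − 0.5398)/[0.5398(1 − 0.66)] = 1.6549
Total items = 1.6549 × 18 = 29.79, rounded up to 30.

30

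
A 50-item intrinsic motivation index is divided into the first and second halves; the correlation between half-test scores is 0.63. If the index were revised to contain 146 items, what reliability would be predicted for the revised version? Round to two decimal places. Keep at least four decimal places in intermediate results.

0.91

First correct the split-half correlation to full-test reliability: r_full = 2 × 0.63 / (1 + 0.63) ≈ 0.7730
Length factor from 50 to 146 items: n = 146/50 = 2.9200
r_new = n·r_full / (1 + (n − 1)·r_full) = 2.2572 / 2.4842 ≈ 0.9086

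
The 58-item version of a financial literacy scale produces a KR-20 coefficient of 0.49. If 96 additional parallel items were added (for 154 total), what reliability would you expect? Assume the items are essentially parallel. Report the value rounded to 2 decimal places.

n = 154/58 = 2.6552
r_new = (2.6552 × 0.49) / (1 + (2.6552 − 1) × 0.49)
     = 1.3010 / 1.8110 = 0.7184

0.72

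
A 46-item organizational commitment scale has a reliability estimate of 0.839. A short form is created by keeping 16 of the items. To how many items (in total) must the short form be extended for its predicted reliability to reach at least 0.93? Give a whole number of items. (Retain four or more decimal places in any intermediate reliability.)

First, r for the 16-item form: n = 16/46 = 0.3478, so r_16 = 0.3478·0.839/(1 + (0.3478 − 1)·0.839) = 0.6444
Length factor from the short form to reach 0.93: n' = 0.93(1 − 0.6444) / [0.6444(1 − 0.93)] ≈ 7.3315
Items = 7.3315 × 16 ≈ 117.30 → 118

118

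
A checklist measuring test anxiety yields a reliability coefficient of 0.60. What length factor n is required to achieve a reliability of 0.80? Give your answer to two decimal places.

n = [0.80 × 0.40] / [0.60 × 0.20]
n = 0.3200 / 0.1200 ≈ 2.6667

2.67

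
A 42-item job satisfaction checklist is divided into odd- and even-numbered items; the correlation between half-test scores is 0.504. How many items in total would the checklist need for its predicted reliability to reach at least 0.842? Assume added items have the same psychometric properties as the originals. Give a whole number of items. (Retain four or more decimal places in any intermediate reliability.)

r_full = 2(0.504)/(1 + 0.504) = 0.6702
Solve Spearman-Brown for n: n = 0.842(1 − 0.6702) / [0.6702(1 − 0.842)] = 2.6224
Items = 2.6224 × 42 ≈ 110.14 → 111

111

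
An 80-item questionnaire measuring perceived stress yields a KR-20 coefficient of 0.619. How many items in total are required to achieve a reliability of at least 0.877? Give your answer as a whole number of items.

352

Rearranging the Spearman-Brown formula for n,
n = r*(1 − r) / [ r (1 − r*) ]
n = [0.877 × 0.381] / [0.619 × 0.123]
  = 0.334137 / 0.076137 = 4.3886
Items needed = n × 80 = 4.3886 × 80 ≈ 351.09 → round up to 352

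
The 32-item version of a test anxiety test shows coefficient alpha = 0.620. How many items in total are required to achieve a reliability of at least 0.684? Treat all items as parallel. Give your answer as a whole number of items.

43

n = 0.684 × (1 − 0.620) / [ 0.620 × (1 − 0.684) ]
n = 0.259920 / 0.195920 ≈ 1.3267
So the test needs 1.3267 × 32 ≈ 42.45 items; rounding up, 43.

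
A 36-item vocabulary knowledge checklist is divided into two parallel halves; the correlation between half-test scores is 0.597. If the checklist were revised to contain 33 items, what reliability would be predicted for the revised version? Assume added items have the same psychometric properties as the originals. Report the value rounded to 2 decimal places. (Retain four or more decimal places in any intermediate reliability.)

0.73

First correct the split-half correlation to full-test reliability: r_full = 2 × 0.597 / (1 + 0.597) ≈ 0.7477
Length factor from 36 to 33 items: n = 33/36 = 0.9167
r_new = n·r_full / (1 + (n − 1)·r_full) = 0.6854 / 0.9377 ≈ 0.7309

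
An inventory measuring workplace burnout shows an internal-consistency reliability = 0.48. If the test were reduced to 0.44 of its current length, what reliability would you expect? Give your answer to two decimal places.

r_new = 0.44·0.48 / [1 + (0.44 − 1)·0.48]
     = 0.2112 / 0.7312 = 0.2888

0.29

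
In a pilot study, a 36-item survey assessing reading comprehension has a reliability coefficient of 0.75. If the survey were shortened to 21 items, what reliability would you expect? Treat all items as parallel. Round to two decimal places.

0.64

n = 21/36 = 0.5833
By Spearman-Brown, r_new = n r / (1 + (n − 1) r).
r_new = (0.5833 × 0.75) / (1 + (0.5833 − 1) × 0.75)
     = 0.4375 / 0.6875 = 0.6364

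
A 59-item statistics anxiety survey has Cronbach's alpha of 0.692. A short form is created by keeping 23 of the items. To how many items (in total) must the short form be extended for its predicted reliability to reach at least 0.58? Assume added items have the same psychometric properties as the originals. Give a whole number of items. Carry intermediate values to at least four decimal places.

First, r for the 23-item form: n = 23/59 = 0.3898, so r_23 = 0.3898·0.692/(1 + (0.3898 − 1)·0.692) = 0.4669
Length factor from the short form to reach 0.58: n' = 0.58(1 − 0.4669) / [0.4669(1 − 0.58)] ≈ 1.5768
Items = 1.5768 × 23 ≈ 36.27 → 37

37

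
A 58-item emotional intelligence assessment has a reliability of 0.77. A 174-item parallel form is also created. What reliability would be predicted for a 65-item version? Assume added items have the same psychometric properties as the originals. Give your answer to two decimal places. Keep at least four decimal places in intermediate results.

Only the ratio of lengths matters: n = 65/58 = 1.1207
r_{65} = n·r / (1 + (n − 1)·r) = 0.8629 / 1.0929 ≈ 0.7896

0.79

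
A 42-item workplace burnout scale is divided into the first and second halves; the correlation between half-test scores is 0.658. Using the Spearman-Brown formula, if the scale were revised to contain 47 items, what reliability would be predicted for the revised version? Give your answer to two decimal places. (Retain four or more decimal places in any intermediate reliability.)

Spearman-Brown correction (n = 2): r_full = 2·0.658/(1 + 0.658) = 0.7937
Then adjust to 47 items: n = 47/42 = 1.1190
r_new = n·r_full / (1 + (n − 1)·r_full) = 0.8882 / 1.0945 ≈ 0.8115

0.81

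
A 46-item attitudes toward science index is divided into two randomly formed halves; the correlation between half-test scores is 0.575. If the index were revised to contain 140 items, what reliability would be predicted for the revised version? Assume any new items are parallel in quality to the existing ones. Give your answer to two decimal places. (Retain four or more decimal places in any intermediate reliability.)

0.89

Full-test reliability from the split-half r: r_full = 2(0.575)/(1 + 0.575) = 0.7302
Then adjust to 140 items: n = 140/46 = 3.0435
r_new = n·r_full / (1 + (n − 1)·r_full) = 2.2224 / 2.4922 ≈ 0.8917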